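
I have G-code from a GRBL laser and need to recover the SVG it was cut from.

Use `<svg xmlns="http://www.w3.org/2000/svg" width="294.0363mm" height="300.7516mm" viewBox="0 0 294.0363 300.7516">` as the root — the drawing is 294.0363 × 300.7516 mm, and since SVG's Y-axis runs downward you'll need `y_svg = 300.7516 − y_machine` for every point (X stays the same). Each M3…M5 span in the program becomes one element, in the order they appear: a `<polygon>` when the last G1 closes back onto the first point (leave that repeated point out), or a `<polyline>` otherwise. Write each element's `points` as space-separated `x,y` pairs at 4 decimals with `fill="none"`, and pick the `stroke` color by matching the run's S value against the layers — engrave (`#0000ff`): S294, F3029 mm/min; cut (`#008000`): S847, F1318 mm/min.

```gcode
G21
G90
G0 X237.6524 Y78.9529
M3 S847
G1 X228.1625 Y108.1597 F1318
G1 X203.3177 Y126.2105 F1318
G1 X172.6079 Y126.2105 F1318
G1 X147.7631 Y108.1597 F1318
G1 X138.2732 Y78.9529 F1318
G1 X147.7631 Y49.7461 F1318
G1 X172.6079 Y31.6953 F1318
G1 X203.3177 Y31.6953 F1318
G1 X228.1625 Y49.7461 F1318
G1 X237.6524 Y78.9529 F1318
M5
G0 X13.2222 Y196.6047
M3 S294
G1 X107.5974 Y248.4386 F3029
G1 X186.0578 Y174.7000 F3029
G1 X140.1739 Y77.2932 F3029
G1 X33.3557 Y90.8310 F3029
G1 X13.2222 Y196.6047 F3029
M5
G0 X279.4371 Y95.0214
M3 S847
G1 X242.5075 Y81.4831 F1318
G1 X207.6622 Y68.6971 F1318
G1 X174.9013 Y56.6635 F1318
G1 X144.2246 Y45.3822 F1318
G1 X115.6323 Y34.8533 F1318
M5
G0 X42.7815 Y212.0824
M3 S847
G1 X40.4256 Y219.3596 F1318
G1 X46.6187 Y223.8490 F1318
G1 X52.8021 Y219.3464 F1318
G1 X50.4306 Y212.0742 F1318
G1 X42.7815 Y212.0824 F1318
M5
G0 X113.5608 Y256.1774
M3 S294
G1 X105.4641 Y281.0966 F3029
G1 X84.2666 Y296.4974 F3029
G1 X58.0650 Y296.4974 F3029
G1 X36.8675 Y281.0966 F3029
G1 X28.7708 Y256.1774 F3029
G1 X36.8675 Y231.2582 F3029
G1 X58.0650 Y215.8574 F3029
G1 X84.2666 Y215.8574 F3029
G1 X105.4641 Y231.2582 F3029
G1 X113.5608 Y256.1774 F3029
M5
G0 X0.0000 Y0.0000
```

Machine Y-up, SVG Y-down with viewBox height 300.7516, so y_svg = 300.7516 − y_machine; X carries over.

Run 1: S847 ⇒ cut layer `#008000`. The run returns to its start, so emit a `<polygon>` with points (Y-flipped): 237.6524,221.7987 228.1625,192.5919 203.3177,174.5411 172.6079,174.5411 147.7631,192.5919 138.2732,221.7987 147.7631,251.0055 172.6079,269.0563 203.3177,269.0563 228.1625,251.0055.

Run 2: S294 ⇒ engrave layer `#0000ff`. The run returns to its start, so emit a `<polygon>` with points (Y-flipped): 13.2222,104.1469 107.5974,52.3130 186.0578,126.0516 140.1739,223.4584 33.3557,209.9206.

Run 3: the run's S847 means `#008000` (cut). The run is open, so emit a `<polyline>` with points (Y-flipped): 279.4371,205.7302 242.5075,219.2685 207.6622,232.0545 174.9013,244.0881 144.2246,255.3694 115.6323,265.8983.

Run 4: power S847 maps to stroke `#008000` (cut). The run returns to its start, so emit a `<polygon>` with points (Y-flipped): 42.7815,88.6692 40.4256,81.3920 46.6187,76.9026 52.8021,81.4052 50.4306,88.6774.

Run 5: power S294 maps to stroke `#0000ff` (engrave). The run returns to its start, so emit a `<polygon>` with points (Y-flipped): 113.5608,44.5742 105.4641,19.6550 84.2666,4.2542 58.0650,4.2542 36.8675,19.6550 28.7708,44.5742 36.8675,69.4934 58.0650,84.8942 84.2666,84.8942 105.4641,69.4934.

<svg xmlns="http://www.w3.org/2000/svg" width="294.0363mm" height="300.7516mm" viewBox="0 0 294.0363 300.7516">
  <polygon points="237.6524,221.7987 228.1625,192.5919 203.3177,174.5411 172.6079,174.5411 147.7631,192.5919 138.2732,221.7987 147.7631,251.0055 172.6079,269.0563 203.3177,269.0563 228.1625,251.0055" fill="none" stroke="#008000"/>
  <polygon points="13.2222,104.1469 107.5974,52.3130 186.0578,126.0516 140.1739,223.4584 33.3557,209.9206" fill="none" stroke="#0000ff"/>
  <polyline points="279.4371,205.7302 242.5075,219.2685 207.6622,232.0545 174.9013,244.0881 144.2246,255.3694 115.6323,265.8983" fill="none" stroke="#008000"/>
  <polygon points="42.7815,88.6692 40.4256,81.3920 46.6187,76.9026 52.8021,81.4052 50.4306,88.6774" fill="none" stroke="#008000"/>
  <polygon points="113.5608,44.5742 105.4641,19.6550 84.2666,4.2542 58.0650,4.2542 36.8675,19.6550 28.7708,44.5742 36.8675,69.4934 58.0650,84.8942 84.2666,84.8942 105.4641,69.4934" fill="none" stroke="#0000ff"/>
</svg>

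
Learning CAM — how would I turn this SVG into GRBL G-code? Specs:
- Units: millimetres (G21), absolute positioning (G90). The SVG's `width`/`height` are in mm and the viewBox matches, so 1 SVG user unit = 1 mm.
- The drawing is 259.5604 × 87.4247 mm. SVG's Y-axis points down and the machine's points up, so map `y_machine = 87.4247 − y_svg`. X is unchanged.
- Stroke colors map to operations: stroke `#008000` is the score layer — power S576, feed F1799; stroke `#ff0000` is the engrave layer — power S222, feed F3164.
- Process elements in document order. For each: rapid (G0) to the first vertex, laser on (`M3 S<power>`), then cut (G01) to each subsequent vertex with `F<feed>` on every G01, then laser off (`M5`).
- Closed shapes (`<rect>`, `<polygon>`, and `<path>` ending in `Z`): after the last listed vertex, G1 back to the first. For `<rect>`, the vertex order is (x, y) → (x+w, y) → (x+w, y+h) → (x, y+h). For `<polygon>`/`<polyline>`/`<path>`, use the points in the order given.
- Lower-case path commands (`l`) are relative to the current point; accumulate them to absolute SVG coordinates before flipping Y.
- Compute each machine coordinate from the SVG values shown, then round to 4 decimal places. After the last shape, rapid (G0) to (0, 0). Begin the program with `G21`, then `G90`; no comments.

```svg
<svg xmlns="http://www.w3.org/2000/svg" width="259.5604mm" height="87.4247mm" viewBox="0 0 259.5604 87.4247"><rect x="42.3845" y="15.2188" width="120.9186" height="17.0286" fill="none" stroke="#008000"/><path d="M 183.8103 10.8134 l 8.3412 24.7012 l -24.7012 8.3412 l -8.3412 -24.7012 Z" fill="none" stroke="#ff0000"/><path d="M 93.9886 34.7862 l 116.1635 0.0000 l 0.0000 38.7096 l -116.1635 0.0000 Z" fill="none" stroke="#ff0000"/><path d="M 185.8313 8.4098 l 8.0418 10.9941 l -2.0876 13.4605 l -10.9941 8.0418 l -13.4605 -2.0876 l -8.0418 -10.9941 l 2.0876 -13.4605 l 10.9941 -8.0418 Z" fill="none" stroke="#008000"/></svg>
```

G21
G90
G0 X42.3845 Y72.2059
M3 S576
G01 X163.3031 Y72.2059 F1799
G01 X163.3031 Y55.1773 F1799
G01 X42.3845 Y55.1773 F1799
G01 X42.3845 Y72.2059 F1799
M5
G0 X183.8103 Y76.6113
M3 S222
G01 X192.1515 Y51.9101 F3164
G01 X167.4503 Y43.5689 F3164
G01 X159.1091 Y68.2701 F3164
G01 X183.8103 Y76.6113 F3164
M5
G0 X93.9886 Y52.6385
M3 S222
G01 X210.1521 Y52.6385 F3164
G01 X210.1521 Y13.9289 F3164
G01 X93.9886 Y13.9289 F3164
G01 X93.9886 Y52.6385 F3164
M5
G0 X185.8313 Y79.0149
M3 S576
G01 X193.8731 Y68.0208 F1799
G01 X191.7855 Y54.5603 F1799
G01 X180.7914 Y46.5185 F1799
G01 X167.3309 Y48.6061 F1799
G01 X159.2891 Y59.6002 F1799
G01 X161.3767 Y73.0607 F1799
G01 X172.3708 Y81.1025 F1799
G01 X185.8313 Y79.0149 F1799
M5
G0 X0.0000 Y0.0000

Since the viewBox matches the mm dimensions, user units are millimetres directly. The only transform is the Y-flip y_m = 87.4247 − y_svg.

Shape 1 is a rectangle drawn with `<rect>`. Its stroke #008000 means score at S576, F1799. After flipping Y the toolpath is (42.3845,72.2059) → (163.3031,72.2059) → (163.3031,55.1773) → (42.3845,55.1773) → (42.3845,72.2059), returning to the start.

Shape 2 is a regular polygon drawn with `<path>`. Its stroke #ff0000 means engrave at S222, F3164. After flipping Y the toolpath is (183.8103,76.6113) → (192.1515,51.9101) → (167.4503,43.5689) → (159.1091,68.2701) → (183.8103,76.6113), returning to the start.

Shape 3 is a rectangle drawn with `<path>`. Its stroke #ff0000 means engrave at S222, F3164. After flipping Y the toolpath is (93.9886,52.6385) → (210.1521,52.6385) → (210.1521,13.9289) → (93.9886,13.9289) → (93.9886,52.6385), returning to the start.

Shape 4 is a regular polygon drawn with `<path>`. Its stroke #008000 means score at S576, F1799. After flipping Y the toolpath is (185.8313,79.0149) → (193.8731,68.0208) → (191.7855,54.5603) → (180.7914,46.5185) → (167.3309,48.6061) → (159.2891,59.6002) → (161.3767,73.0607) → (172.3708,81.1025) → (185.8313,79.0149), returning to the start.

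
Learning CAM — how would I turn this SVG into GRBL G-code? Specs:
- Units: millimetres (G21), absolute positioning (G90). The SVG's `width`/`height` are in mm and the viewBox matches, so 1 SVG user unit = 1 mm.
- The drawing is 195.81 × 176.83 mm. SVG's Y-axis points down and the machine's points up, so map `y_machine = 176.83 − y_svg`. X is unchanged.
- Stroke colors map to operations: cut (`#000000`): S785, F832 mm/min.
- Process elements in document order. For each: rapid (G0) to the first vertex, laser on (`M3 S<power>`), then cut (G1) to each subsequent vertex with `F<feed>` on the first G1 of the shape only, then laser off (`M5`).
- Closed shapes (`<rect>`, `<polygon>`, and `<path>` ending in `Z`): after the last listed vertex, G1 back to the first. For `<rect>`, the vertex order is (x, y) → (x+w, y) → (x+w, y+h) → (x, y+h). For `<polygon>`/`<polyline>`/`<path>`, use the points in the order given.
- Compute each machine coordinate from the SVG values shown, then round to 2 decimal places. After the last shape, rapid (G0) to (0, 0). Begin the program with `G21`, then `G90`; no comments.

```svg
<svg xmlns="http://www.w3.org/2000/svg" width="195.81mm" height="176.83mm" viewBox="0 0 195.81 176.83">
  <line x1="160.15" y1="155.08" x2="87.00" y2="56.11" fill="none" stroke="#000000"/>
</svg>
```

G21
G90
G0 X160.15 Y21.75
M3 S785
G1 X87.00 Y120.72 F832
M5
G0 X0.00 Y0.00

1 u = 1 mm; y_m = 176.83 − y.

[1] `<line>` line segment, #000000→cut S785 F832: (160.15,21.75) → (87.00,120.72)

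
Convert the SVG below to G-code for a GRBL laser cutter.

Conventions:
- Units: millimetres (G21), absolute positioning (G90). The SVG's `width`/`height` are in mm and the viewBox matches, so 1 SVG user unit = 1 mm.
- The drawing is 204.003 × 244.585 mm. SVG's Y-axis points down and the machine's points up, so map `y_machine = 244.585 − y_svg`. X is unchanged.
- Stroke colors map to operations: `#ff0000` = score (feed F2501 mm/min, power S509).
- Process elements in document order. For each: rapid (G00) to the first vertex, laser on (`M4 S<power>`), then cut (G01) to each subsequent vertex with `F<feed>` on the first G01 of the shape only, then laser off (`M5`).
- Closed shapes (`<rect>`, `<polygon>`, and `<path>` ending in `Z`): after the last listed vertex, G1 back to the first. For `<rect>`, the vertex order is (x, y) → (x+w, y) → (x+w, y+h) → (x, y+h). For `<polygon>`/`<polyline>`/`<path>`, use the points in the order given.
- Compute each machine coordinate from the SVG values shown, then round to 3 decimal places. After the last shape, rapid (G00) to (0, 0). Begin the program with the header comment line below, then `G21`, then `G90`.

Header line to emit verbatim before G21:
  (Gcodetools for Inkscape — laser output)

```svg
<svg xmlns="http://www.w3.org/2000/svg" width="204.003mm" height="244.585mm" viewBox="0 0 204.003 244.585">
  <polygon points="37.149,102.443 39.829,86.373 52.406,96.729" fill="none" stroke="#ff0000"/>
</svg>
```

Since the viewBox matches the mm dimensions, user units are millimetres directly. The only transform is the Y-flip y_m = 244.585 − y_svg.

Shape 1 is a regular polygon drawn with `<polygon>`. Its stroke #ff0000 means score at S509, F2501. After flipping Y the toolpath is (37.149,142.142) → (39.829,158.212) → (52.406,147.856) → (37.149,142.142), returning to the start.

(Gcodetools for Inkscape — laser output)
G21
G90
G00 X37.149 Y142.142
M4 S509
G01 X39.829 Y158.212 F2501
G01 X52.406 Y147.856
G01 X37.149 Y142.142
M5
G00 X0.000 Y0.000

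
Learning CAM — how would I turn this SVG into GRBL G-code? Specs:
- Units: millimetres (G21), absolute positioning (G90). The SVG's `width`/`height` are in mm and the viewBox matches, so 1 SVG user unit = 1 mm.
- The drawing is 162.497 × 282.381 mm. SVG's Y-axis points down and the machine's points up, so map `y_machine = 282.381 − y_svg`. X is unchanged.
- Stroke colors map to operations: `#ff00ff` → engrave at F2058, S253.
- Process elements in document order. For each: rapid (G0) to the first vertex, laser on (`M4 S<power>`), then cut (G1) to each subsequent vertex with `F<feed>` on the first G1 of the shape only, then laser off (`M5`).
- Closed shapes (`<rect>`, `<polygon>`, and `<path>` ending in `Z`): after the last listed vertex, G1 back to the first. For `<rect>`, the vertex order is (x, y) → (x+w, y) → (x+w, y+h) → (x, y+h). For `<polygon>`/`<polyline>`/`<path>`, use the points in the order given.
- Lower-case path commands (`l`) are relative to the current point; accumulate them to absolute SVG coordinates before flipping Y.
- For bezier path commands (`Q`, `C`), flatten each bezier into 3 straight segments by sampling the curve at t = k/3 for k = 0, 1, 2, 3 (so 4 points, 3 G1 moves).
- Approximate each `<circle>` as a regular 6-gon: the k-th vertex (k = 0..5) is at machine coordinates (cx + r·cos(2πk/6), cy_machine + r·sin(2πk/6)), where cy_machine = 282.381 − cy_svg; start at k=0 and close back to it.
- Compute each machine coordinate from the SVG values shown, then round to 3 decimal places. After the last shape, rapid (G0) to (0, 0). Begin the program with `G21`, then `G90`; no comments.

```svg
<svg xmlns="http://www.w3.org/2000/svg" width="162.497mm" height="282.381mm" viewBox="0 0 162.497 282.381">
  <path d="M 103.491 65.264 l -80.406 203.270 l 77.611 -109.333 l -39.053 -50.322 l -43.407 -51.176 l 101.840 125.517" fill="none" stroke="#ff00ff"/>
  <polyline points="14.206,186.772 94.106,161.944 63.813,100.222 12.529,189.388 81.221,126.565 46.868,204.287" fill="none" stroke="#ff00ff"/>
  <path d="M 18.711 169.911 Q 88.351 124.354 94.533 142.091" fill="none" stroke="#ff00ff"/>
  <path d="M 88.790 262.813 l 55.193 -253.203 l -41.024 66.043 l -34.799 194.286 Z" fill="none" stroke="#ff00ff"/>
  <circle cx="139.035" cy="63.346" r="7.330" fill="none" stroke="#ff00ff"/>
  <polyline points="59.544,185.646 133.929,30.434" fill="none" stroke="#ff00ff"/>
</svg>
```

viewBox `0 0 162.497 282.381` with mm width/height → 1 unit = 1 mm. Flip: y_m = 282.381 − y_svg.

**Shape 1** — `<path>` open polyline, stroke `#ff00ff` → engrave (S253, F2058). Machine vertices: (103.491,217.117) → (23.085,13.847) → (100.696,123.180) → (61.643,173.502) → (18.236,224.678) → (120.076,99.161). Open path.

**Shape 2** — `<polyline>` open polyline, stroke `#ff00ff` → engrave (S253, F2058). Machine vertices: (14.206,95.609) → (94.106,120.437) → (63.813,182.159) → (12.529,92.993) → (81.221,155.816) → (46.868,78.094). Open path.

**Shape 3** — `<path>` quadratic bezier, stroke `#ff00ff` → engrave (S253, F2058). Control points (SVG): P0=(18.711,169.911), P1=(88.351,124.354), P2=(94.533,142.091); sampled at t=k/3. Machine vertices: (18.711,112.470) → (58.087,135.809) → (83.361,145.082) → (94.533,140.290). Open path.

**Shape 4** — `<path>` closed polygon, stroke `#ff00ff` → engrave (S253, F2058). Machine vertices: (88.790,19.568) → (143.983,272.771) → (102.959,206.728) → (68.160,12.442) → (88.790,19.568). Closed: final G1 returns to the first vertex.

**Shape 5** — `<circle>` circle, stroke `#ff00ff` → engrave (S253, F2058). Machine vertices: (146.365,219.035) → (142.700,225.383) → (135.370,225.383) → (131.705,219.035) → (135.370,212.687) → (142.700,212.687) → (146.365,219.035). Closed: final G1 returns to the first vertex.

**Shape 6** — `<polyline>` line segment, stroke `#ff00ff` → engrave (S253, F2058). Machine vertices: (59.544,96.735) → (133.929,251.947). Open path.

G21
G90
G0 X103.491 Y217.117
M4 S253
G1 X23.085 Y13.847 F2058
G1 X100.696 Y123.180
G1 X61.643 Y173.502
G1 X18.236 Y224.678
G1 X120.076 Y99.161
M5
G0 X14.206 Y95.609
M4 S253
G1 X94.106 Y120.437 F2058
G1 X63.813 Y182.159
G1 X12.529 Y92.993
G1 X81.221 Y155.816
G1 X46.868 Y78.094
M5
G0 X18.711 Y112.470
M4 S253
G1 X58.087 Y135.809 F2058
G1 X83.361 Y145.082
G1 X94.533 Y140.290
M5
G0 X88.790 Y19.568
M4 S253
G1 X143.983 Y272.771 F2058
G1 X102.959 Y206.728
G1 X68.160 Y12.442
G1 X88.790 Y19.568
M5
G0 X146.365 Y219.035
M4 S253
G1 X142.700 Y225.383 F2058
G1 X135.370 Y225.383
G1 X131.705 Y219.035
G1 X135.370 Y212.687
G1 X142.700 Y212.687
G1 X146.365 Y219.035
M5
G0 X59.544 Y96.735
M4 S253
G1 X133.929 Y251.947 F2058
M5
G0 X0.000 Y0.000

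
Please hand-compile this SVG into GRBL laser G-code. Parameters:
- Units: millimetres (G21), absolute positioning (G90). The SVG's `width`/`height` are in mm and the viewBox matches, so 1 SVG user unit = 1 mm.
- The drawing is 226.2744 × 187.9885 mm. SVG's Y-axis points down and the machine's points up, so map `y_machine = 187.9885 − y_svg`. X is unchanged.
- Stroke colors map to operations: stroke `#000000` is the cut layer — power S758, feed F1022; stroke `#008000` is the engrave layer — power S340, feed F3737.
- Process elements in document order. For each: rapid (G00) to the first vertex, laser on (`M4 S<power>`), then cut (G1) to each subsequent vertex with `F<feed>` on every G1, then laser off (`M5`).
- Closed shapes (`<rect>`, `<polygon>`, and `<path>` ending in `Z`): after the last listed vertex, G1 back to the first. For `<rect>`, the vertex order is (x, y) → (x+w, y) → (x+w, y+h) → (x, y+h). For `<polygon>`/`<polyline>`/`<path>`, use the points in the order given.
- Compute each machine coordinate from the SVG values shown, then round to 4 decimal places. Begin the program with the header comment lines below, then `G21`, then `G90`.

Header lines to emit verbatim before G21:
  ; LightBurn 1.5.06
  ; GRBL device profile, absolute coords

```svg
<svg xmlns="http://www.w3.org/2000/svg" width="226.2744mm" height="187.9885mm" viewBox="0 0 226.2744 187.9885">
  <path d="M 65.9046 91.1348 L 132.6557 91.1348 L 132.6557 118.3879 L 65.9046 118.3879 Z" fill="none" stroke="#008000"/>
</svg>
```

; LightBurn 1.5.06
; GRBL device profile, absolute coords
G21
G90
G00 X65.9046 Y96.8537
M4 S340
G1 X132.6557 Y96.8537 F3737
G1 X132.6557 Y69.6006 F3737
G1 X65.9046 Y69.6006 F3737
G1 X65.9046 Y96.8537 F3737
M5

1 u = 1 mm; y_m = 187.9885 − y.

[1] `<path>` rectangle, #008000→engrave S340 F3737: (65.9046,96.8537) → (132.6557,96.8537) → (132.6557,69.6006) → (65.9046,69.6006) → (65.9046,96.8537) (closed)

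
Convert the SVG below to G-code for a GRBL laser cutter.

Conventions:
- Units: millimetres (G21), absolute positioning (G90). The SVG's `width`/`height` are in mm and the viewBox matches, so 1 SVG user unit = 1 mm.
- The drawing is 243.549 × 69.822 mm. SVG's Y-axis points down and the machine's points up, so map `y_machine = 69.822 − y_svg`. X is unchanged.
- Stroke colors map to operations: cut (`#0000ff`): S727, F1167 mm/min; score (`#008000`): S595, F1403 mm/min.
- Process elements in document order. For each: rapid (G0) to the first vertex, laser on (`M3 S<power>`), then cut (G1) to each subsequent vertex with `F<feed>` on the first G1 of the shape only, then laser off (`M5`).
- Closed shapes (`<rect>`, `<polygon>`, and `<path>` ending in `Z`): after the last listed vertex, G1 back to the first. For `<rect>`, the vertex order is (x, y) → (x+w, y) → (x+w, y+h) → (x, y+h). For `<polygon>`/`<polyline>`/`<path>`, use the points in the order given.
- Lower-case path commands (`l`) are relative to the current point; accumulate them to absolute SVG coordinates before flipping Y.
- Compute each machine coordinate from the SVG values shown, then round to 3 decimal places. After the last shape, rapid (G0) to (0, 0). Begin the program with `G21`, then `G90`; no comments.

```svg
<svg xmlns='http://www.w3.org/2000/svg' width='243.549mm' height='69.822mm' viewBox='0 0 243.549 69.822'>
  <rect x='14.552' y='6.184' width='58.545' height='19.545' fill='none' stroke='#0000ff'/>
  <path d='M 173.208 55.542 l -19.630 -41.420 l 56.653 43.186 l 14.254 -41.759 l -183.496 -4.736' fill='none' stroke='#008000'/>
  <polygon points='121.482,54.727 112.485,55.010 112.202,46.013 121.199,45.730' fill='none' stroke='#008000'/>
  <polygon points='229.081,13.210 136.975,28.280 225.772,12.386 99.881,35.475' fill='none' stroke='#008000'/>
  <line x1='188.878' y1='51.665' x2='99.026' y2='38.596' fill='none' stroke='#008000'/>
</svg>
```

viewBox `0 0 243.549 69.822` with mm width/height → 1 unit = 1 mm. Flip: y_m = 69.822 − y_svg.

**Shape 1** — `<rect>` rectangle, stroke `#0000ff` → cut (S727, F1167). Machine vertices: (14.552,63.638) → (73.097,63.638) → (73.097,44.093) → (14.552,44.093) → (14.552,63.638). Closed: final G1 returns to the first vertex.

**Shape 2** — `<path>` open polyline, stroke `#008000` → score (S595, F1403). Machine vertices: (173.208,14.280) → (153.578,55.700) → (210.231,12.514) → (224.485,54.273) → (40.989,59.009). Open path.

**Shape 3** — `<polygon>` regular polygon, stroke `#008000` → score (S595, F1403). Machine vertices: (121.482,15.095) → (112.485,14.812) → (112.202,23.809) → (121.199,24.092) → (121.482,15.095). Closed: final G1 returns to the first vertex.

**Shape 4** — `<polygon>` closed polygon, stroke `#008000` → score (S595, F1403). Machine vertices: (229.081,56.612) → (136.975,41.542) → (225.772,57.436) → (99.881,34.347) → (229.081,56.612). Closed: final G1 returns to the first vertex.

**Shape 5** — `<line>` line segment, stroke `#008000` → score (S595, F1403). Machine vertices: (188.878,18.157) → (99.026,31.226). Open path.

G21
G90
G0 X14.552 Y63.638
M3 S727
G1 X73.097 Y63.638 F1167
G1 X73.097 Y44.093
G1 X14.552 Y44.093
G1 X14.552 Y63.638
M5
G0 X173.208 Y14.280
M3 S595
G1 X153.578 Y55.700 F1403
G1 X210.231 Y12.514
G1 X224.485 Y54.273
G1 X40.989 Y59.009
M5
G0 X121.482 Y15.095
M3 S595
G1 X112.485 Y14.812 F1403
G1 X112.202 Y23.809
G1 X121.199 Y24.092
G1 X121.482 Y15.095
M5
G0 X229.081 Y56.612
M3 S595
G1 X136.975 Y41.542 F1403
G1 X225.772 Y57.436
G1 X99.881 Y34.347
G1 X229.081 Y56.612
M5
G0 X188.878 Y18.157
M3 S595
G1 X99.026 Y31.226 F1403
M5
G0 X0.000 Y0.000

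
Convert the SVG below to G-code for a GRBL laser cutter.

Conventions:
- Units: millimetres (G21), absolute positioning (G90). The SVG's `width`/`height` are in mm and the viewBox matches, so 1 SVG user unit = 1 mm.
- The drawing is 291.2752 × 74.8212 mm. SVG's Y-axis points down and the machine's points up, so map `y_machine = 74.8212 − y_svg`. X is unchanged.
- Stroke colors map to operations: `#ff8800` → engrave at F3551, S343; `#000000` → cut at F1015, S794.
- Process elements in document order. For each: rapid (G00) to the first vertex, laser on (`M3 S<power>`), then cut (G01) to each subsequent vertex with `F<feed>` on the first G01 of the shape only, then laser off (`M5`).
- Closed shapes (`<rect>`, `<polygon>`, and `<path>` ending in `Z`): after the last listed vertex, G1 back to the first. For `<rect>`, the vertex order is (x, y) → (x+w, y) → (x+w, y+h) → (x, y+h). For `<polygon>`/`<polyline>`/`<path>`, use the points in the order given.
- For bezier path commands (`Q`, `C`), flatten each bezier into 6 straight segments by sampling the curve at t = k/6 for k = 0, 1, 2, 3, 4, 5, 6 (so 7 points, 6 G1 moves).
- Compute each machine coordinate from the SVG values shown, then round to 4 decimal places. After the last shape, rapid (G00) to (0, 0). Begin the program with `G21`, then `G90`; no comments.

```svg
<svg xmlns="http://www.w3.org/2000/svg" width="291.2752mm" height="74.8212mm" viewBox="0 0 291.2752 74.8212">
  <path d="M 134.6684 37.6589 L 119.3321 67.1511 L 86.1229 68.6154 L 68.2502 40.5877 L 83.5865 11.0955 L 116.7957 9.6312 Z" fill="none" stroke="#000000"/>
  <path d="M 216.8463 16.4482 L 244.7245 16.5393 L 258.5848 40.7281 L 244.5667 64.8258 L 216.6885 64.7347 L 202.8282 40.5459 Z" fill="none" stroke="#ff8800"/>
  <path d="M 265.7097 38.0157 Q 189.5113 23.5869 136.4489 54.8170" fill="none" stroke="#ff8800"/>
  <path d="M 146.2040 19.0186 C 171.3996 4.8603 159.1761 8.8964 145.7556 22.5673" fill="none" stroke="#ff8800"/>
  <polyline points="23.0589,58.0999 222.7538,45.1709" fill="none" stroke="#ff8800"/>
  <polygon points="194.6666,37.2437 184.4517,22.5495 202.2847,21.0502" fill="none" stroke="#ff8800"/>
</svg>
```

G21
G90
G00 X134.6684 Y37.1623
M3 S794
G01 X119.3321 Y7.6701 F1015
G01 X86.1229 Y6.2058
G01 X68.2502 Y34.2335
G01 X83.5865 Y63.7257
G01 X116.7957 Y65.1900
G01 X134.6684 Y37.1623
M5
G00 X216.8463 Y58.3730
M3 S343
G01 X244.7245 Y58.2819 F3551
G01 X258.5848 Y34.0931
G01 X244.5667 Y9.9954
G01 X216.6885 Y10.0865
G01 X202.8282 Y34.2753
G01 X216.8463 Y58.3730
M5
G00 X265.7097 Y36.8055
M3 S343
G01 X240.9529 Y40.3468 F3551
G01 X217.4814 Y41.3515
G01 X195.2953 Y39.8196
G01 X174.3945 Y35.7511
G01 X154.7790 Y29.1459
G01 X136.4489 Y20.0042
M5
G00 X146.2040 Y55.8026
M3 S343
G01 X155.8512 Y61.4052 F3551
G01 X160.2681 Y64.2131
G01 X160.4608 Y64.4642
G01 X157.4355 Y62.3962
G01 X152.1984 Y58.2468
G01 X145.7556 Y52.2539
M5
G00 X23.0589 Y16.7213
M3 S343
G01 X222.7538 Y29.6503 F3551
M5
G00 X194.6666 Y37.5775
M3 S343
G01 X184.4517 Y52.2717 F3551
G01 X202.2847 Y53.7710
G01 X194.6666 Y37.5775
M5
G00 X0.0000 Y0.0000

viewBox `0 0 291.2752 74.8212` with mm width/height → 1 unit = 1 mm. Flip: y_m = 74.8212 − y_svg.

**Shape 1** — `<path>` regular polygon, stroke `#000000` → cut (S794, F1015). Machine vertices: (134.6684,37.1623) → (119.3321,7.6701) → (86.1229,6.2058) → (68.2502,34.2335) → (83.5865,63.7257) → (116.7957,65.1900) → (134.6684,37.1623). Closed: final G1 returns to the first vertex.

**Shape 2** — `<path>` regular polygon, stroke `#ff8800` → engrave (S343, F3551). Machine vertices: (216.8463,58.3730) → (244.7245,58.2819) → (258.5848,34.0931) → (244.5667,9.9954) → (216.6885,10.0865) → (202.8282,34.2753) → (216.8463,58.3730). Closed: final G1 returns to the first vertex.

**Shape 3** — `<path>` quadratic bezier, stroke `#ff8800` → engrave (S343, F3551). Control points (SVG): P0=(265.7097,38.0157), P1=(189.5113,23.5869), P2=(136.4489,54.8170); sampled at t=k/6. Machine vertices: (265.7097,36.8055) → (240.9529,40.3468) → (217.4814,41.3515) → (195.2953,39.8196) → (174.3945,35.7511) → (154.7790,29.1459) → (136.4489,20.0042). Open path.

**Shape 4** — `<path>` cubic bezier, stroke `#ff8800` → engrave (S343, F3551). Control points (SVG): P0=(146.2040,19.0186), P1=(171.3996,4.8603), P2=(159.1761,8.8964), P3=(145.7556,22.5673); sampled at t=k/6. Machine vertices: (146.2040,55.8026) → (155.8512,61.4052) → (160.2681,64.2131) → (160.4608,64.4642) → (157.4355,62.3962) → (152.1984,58.2468) → (145.7556,52.2539). Open path.

**Shape 5** — `<polyline>` line segment, stroke `#ff8800` → engrave (S343, F3551). Machine vertices: (23.0589,16.7213) → (222.7538,29.6503). Open path.

**Shape 6** — `<polygon>` regular polygon, stroke `#ff8800` → engrave (S343, F3551). Machine vertices: (194.6666,37.5775) → (184.4517,52.2717) → (202.2847,53.7710) → (194.6666,37.5775). Closed: final G1 returns to the first vertex.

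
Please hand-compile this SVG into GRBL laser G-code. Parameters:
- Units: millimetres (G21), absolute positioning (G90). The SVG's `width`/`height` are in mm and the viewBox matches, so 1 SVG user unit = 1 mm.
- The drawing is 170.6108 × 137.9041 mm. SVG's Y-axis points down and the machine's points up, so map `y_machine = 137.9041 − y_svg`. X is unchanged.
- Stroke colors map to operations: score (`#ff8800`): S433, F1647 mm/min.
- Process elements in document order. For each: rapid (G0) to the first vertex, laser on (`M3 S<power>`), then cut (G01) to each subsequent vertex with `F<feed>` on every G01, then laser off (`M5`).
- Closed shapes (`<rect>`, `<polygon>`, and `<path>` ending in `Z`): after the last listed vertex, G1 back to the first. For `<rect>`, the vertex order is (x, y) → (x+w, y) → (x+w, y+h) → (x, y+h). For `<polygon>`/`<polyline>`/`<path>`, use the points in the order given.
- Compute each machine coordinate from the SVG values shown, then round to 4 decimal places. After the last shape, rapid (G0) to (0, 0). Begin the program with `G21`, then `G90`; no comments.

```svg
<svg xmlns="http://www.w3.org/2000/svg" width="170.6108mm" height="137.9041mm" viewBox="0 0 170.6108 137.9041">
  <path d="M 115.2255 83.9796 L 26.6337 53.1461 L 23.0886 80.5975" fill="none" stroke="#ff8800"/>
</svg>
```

1 u = 1 mm; y_m = 137.9041 − y.

[1] `<path>` open polyline, #ff8800→score S433 F1647: (115.2255,53.9245) → (26.6337,84.7580) → (23.0886,57.3066)

G21
G90
G0 X115.2255 Y53.9245
M3 S433
G01 X26.6337 Y84.7580 F1647
G01 X23.0886 Y57.3066 F1647
M5
G0 X0.0000 Y0.0000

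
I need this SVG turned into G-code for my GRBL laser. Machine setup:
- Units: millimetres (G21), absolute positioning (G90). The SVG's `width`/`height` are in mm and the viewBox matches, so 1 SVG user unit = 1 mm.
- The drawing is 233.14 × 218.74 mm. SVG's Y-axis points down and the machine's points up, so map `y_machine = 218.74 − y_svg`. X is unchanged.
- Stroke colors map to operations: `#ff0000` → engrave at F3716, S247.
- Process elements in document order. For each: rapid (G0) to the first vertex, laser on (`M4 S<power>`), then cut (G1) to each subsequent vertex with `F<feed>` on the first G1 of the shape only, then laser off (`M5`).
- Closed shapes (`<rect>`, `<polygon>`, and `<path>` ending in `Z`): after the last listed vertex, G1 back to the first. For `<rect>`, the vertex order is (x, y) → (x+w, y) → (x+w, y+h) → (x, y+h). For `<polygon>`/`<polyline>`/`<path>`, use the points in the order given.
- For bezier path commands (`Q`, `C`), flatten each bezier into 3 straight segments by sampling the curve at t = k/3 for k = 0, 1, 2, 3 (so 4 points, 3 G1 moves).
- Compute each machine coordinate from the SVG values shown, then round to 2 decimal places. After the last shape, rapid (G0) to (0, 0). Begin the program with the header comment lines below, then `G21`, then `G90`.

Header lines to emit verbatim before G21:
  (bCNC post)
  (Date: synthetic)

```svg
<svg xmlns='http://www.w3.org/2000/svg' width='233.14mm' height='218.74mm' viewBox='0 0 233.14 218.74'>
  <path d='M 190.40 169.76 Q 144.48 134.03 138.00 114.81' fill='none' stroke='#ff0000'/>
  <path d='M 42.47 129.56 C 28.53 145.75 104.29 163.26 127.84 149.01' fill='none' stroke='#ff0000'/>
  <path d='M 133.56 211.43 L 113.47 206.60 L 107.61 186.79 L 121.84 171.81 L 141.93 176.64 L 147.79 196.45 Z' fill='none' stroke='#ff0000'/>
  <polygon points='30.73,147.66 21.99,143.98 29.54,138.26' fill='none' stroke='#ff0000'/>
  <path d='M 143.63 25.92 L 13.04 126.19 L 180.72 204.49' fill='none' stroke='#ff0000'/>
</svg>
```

viewBox `0 0 233.14 218.74` with mm width/height → 1 unit = 1 mm. Flip: y_m = 218.74 − y_svg.

**Shape 1** — `<path>` quadratic bezier, stroke `#ff0000` → engrave (S247, F3716). Control points (SVG): P0=(190.40,169.76), P1=(144.48,134.03), P2=(138.00,114.81); sampled at t=k/3. Machine vertices: (190.40,48.98) → (164.17,70.97) → (146.70,89.28) → (138.00,103.93). Open path.

**Shape 2** — `<path>` cubic bezier, stroke `#ff0000` → engrave (S247, F3716). Control points (SVG): P0=(42.47,129.56), P1=(28.53,145.75), P2=(104.29,163.26), P3=(127.84,149.01); sampled at t=k/3. Machine vertices: (42.47,89.18) → (53.17,73.78) → (92.14,64.84) → (127.84,69.73). Open path.

**Shape 3** — `<path>` regular polygon, stroke `#ff0000` → engrave (S247, F3716). Machine vertices: (133.56,7.31) → (113.47,12.14) → (107.61,31.95) → (121.84,46.93) → (141.93,42.10) → (147.79,22.29) → (133.56,7.31). Closed: final G1 returns to the first vertex.

**Shape 4** — `<polygon>` regular polygon, stroke `#ff0000` → engrave (S247, F3716). Machine vertices: (30.73,71.08) → (21.99,74.76) → (29.54,80.48) → (30.73,71.08). Closed: final G1 returns to the first vertex.

**Shape 5** — `<path>` open polyline, stroke `#ff0000` → engrave (S247, F3716). Machine vertices: (143.63,192.82) → (13.04,92.55) → (180.72,14.25). Open path.

(bCNC post)
(Date: synthetic)
G21
G90
G0 X190.40 Y48.98
M4 S247
G1 X164.17 Y70.97 F3716
G1 X146.70 Y89.28
G1 X138.00 Y103.93
M5
G0 X42.47 Y89.18
M4 S247
G1 X53.17 Y73.78 F3716
G1 X92.14 Y64.84
G1 X127.84 Y69.73
M5
G0 X133.56 Y7.31
M4 S247
G1 X113.47 Y12.14 F3716
G1 X107.61 Y31.95
G1 X121.84 Y46.93
G1 X141.93 Y42.10
G1 X147.79 Y22.29
G1 X133.56 Y7.31
M5
G0 X30.73 Y71.08
M4 S247
G1 X21.99 Y74.76 F3716
G1 X29.54 Y80.48
G1 X30.73 Y71.08
M5
G0 X143.63 Y192.82
M4 S247
G1 X13.04 Y92.55 F3716
G1 X180.72 Y14.25
M5
G0 X0.00 Y0.00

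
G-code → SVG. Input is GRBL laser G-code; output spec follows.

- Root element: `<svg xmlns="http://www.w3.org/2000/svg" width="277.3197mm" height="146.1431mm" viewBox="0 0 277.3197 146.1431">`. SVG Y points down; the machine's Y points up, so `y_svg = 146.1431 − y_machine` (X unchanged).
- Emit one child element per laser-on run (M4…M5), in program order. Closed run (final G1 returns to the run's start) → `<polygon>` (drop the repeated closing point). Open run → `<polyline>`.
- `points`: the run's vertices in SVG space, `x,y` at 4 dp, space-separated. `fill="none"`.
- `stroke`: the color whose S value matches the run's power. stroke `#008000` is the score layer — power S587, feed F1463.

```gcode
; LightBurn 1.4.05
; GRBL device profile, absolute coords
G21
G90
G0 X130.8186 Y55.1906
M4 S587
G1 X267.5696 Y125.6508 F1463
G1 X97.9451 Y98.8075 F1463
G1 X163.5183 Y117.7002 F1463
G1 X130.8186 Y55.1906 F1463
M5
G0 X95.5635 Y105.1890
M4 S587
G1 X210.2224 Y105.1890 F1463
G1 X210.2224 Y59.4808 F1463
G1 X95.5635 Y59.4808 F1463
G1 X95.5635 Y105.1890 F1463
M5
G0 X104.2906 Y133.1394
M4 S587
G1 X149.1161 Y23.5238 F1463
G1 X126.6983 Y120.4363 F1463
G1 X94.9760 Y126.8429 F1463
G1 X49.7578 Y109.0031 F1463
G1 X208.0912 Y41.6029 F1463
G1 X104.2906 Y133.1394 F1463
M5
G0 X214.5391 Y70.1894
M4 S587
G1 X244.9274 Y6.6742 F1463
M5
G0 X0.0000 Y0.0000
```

<svg xmlns="http://www.w3.org/2000/svg" width="277.3197mm" height="146.1431mm" viewBox="0 0 277.3197 146.1431">
  <polygon points="130.8186,90.9525 267.5696,20.4923 97.9451,47.3356 163.5183,28.4429" fill="none" stroke="#008000"/>
  <polygon points="95.5635,40.9541 210.2224,40.9541 210.2224,86.6623 95.5635,86.6623" fill="none" stroke="#008000"/>
  <polygon points="104.2906,13.0037 149.1161,122.6193 126.6983,25.7068 94.9760,19.3002 49.7578,37.1400 208.0912,104.5402" fill="none" stroke="#008000"/>
  <polyline points="214.5391,75.9537 244.9274,139.4689" fill="none" stroke="#008000"/>
</svg>

y_svg = 146.1431 − y_m. Every run uses S587, so all elements get stroke `#008000` (score).

[1] closed run; points: 130.8186,90.9525 267.5696,20.4923 97.9451,47.3356 163.5183,28.4429

[2] closed run; points: 95.5635,40.9541 210.2224,40.9541 210.2224,86.6623 95.5635,86.6623

[3] closed run; points: 104.2906,13.0037 149.1161,122.6193 126.6983,25.7068 94.9760,19.3002 49.7578,37.1400 208.0912,104.5402

[4] open run; points: 214.5391,75.9537 244.9274,139.4689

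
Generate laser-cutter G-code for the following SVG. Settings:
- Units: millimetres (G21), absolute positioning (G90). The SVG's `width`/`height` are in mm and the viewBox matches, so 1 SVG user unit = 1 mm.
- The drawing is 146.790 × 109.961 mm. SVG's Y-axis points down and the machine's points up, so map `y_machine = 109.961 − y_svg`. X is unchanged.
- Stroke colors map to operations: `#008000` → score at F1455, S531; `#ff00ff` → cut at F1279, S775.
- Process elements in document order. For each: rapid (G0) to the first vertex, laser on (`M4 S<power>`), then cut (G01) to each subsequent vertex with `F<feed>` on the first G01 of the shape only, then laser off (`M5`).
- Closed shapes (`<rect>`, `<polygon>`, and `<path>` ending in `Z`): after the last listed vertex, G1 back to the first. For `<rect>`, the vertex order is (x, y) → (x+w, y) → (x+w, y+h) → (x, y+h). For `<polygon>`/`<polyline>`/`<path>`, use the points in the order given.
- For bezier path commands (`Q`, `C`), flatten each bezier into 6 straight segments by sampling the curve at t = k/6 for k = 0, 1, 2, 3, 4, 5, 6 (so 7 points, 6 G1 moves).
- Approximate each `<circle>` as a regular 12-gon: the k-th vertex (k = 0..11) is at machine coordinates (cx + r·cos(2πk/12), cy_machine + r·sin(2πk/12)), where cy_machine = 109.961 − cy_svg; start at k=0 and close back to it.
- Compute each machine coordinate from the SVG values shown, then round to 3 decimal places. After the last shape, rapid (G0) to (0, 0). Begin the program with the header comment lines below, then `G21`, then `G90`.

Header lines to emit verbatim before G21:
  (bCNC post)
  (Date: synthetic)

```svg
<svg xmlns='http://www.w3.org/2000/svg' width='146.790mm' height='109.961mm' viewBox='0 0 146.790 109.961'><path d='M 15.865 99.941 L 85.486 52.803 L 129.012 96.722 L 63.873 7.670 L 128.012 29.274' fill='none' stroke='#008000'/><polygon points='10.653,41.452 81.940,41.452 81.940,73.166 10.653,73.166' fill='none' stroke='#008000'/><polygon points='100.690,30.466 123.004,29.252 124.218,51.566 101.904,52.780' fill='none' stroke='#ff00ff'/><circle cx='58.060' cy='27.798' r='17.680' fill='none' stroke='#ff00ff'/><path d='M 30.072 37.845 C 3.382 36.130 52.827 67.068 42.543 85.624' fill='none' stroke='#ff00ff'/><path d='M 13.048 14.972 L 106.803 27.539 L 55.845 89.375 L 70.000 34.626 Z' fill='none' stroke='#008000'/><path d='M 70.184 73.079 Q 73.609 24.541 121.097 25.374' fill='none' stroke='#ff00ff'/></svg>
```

viewBox `0 0 146.790 109.961` with mm width/height → 1 unit = 1 mm. Flip: y_m = 109.961 − y_svg.

**Shape 1** — `<path>` open polyline, stroke `#008000` → score (S531, F1455). Machine vertices: (15.865,10.020) → (85.486,57.158) → (129.012,13.239) → (63.873,102.291) → (128.012,80.687). Open path.

**Shape 2** — `<polygon>` rectangle, stroke `#008000` → score (S531, F1455). Machine vertices: (10.653,68.509) → (81.940,68.509) → (81.940,36.795) → (10.653,36.795) → (10.653,68.509). Closed: final G1 returns to the first vertex.

**Shape 3** — `<polygon>` regular polygon, stroke `#ff00ff` → cut (S775, F1279). Machine vertices: (100.690,79.495) → (123.004,80.709) → (124.218,58.395) → (101.904,57.181) → (100.690,79.495). Closed: final G1 returns to the first vertex.

**Shape 4** — `<circle>` circle, stroke `#ff00ff` → cut (S775, F1279). Machine vertices: (75.740,82.163) → (73.371,91.003) → (66.900,97.474) → (58.060,99.843) → (49.220,97.474) → (42.749,91.003) → (40.380,82.163) → (42.749,73.323) → (49.220,66.852) → (58.060,64.483) → (66.900,66.852) → (73.371,73.323) → (75.740,82.163). Closed: final G1 returns to the first vertex.

**Shape 5** — `<path>` cubic bezier, stroke `#ff00ff` → cut (S775, F1279). Control points (SVG): P0=(30.072,37.845), P1=(3.382,36.130), P2=(52.827,67.068), P3=(42.543,85.624); sampled at t=k/6. Machine vertices: (30.072,72.116) → (22.443,70.461) → (23.728,64.615) → (30.155,55.828) → (37.949,45.352) → (43.337,34.438) → (42.543,24.337). Open path.

**Shape 6** — `<path>` closed polygon, stroke `#008000` → score (S531, F1455). Machine vertices: (13.048,94.989) → (106.803,82.422) → (55.845,20.586) → (70.000,75.335) → (13.048,94.989). Closed: final G1 returns to the first vertex.

**Shape 7** — `<path>` quadratic bezier, stroke `#ff00ff` → cut (S775, F1279). Control points (SVG): P0=(70.184,73.079), P1=(73.609,24.541), P2=(121.097,25.374); sampled at t=k/6. Machine vertices: (70.184,36.882) → (72.550,51.690) → (77.363,63.755) → (84.625,73.077) → (94.334,79.657) → (106.492,83.493) → (121.097,84.587). Open path.

(bCNC post)
(Date: synthetic)
G21
G90
G0 X15.865 Y10.020
M4 S531
G01 X85.486 Y57.158 F1455
G01 X129.012 Y13.239
G01 X63.873 Y102.291
G01 X128.012 Y80.687
M5
G0 X10.653 Y68.509
M4 S531
G01 X81.940 Y68.509 F1455
G01 X81.940 Y36.795
G01 X10.653 Y36.795
G01 X10.653 Y68.509
M5
G0 X100.690 Y79.495
M4 S775
G01 X123.004 Y80.709 F1279
G01 X124.218 Y58.395
G01 X101.904 Y57.181
G01 X100.690 Y79.495
M5
G0 X75.740 Y82.163
M4 S775
G01 X73.371 Y91.003 F1279
G01 X66.900 Y97.474
G01 X58.060 Y99.843
G01 X49.220 Y97.474
G01 X42.749 Y91.003
G01 X40.380 Y82.163
G01 X42.749 Y73.323
G01 X49.220 Y66.852
G01 X58.060 Y64.483
G01 X66.900 Y66.852
G01 X73.371 Y73.323
G01 X75.740 Y82.163
M5
G0 X30.072 Y72.116
M4 S775
G01 X22.443 Y70.461 F1279
G01 X23.728 Y64.615
G01 X30.155 Y55.828
G01 X37.949 Y45.352
G01 X43.337 Y34.438
G01 X42.543 Y24.337
M5
G0 X13.048 Y94.989
M4 S531
G01 X106.803 Y82.422 F1455
G01 X55.845 Y20.586
G01 X70.000 Y75.335
G01 X13.048 Y94.989
M5
G0 X70.184 Y36.882
M4 S775
G01 X72.550 Y51.690 F1279
G01 X77.363 Y63.755
G01 X84.625 Y73.077
G01 X94.334 Y79.657
G01 X106.492 Y83.493
G01 X121.097 Y84.587
M5
G0 X0.000 Y0.000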